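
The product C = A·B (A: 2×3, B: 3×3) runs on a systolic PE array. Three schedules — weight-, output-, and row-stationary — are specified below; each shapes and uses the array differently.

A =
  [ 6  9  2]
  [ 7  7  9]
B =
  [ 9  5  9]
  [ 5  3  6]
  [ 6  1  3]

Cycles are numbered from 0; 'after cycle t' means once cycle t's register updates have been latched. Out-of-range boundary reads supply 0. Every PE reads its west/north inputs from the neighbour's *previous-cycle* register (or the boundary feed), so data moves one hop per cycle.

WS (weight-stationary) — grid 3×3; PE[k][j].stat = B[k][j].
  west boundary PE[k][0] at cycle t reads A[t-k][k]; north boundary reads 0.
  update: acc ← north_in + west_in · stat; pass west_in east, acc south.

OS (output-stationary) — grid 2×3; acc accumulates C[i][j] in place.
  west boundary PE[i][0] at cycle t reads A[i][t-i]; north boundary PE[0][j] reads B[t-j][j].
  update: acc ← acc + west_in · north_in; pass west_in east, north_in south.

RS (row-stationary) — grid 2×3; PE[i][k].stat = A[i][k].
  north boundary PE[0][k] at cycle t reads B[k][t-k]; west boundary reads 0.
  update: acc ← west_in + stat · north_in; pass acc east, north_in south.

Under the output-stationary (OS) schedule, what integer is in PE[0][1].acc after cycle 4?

OS (2×3). Following PE[0][1] plus its west/north inputs:
  0: (0,0).acc=54  regs=<6,9>
  0: (0,1).acc=0  regs=<0,0>
  1: (0,0).acc=99  regs=<9,5>
  1: (0,1).acc=30  regs=<6,5>
  2: (0,0).acc=111  regs=<2,6>
  2: (0,1).acc=57  regs=<9,3>
  3: (0,0).acc=111  regs=<0,0>
  3: (0,1).acc=59  regs=<2,1>
  4: (0,0).acc=111  regs=<0,0>
  4: (0,1).acc=59  regs=<0,0>

PE[0][1].acc = 59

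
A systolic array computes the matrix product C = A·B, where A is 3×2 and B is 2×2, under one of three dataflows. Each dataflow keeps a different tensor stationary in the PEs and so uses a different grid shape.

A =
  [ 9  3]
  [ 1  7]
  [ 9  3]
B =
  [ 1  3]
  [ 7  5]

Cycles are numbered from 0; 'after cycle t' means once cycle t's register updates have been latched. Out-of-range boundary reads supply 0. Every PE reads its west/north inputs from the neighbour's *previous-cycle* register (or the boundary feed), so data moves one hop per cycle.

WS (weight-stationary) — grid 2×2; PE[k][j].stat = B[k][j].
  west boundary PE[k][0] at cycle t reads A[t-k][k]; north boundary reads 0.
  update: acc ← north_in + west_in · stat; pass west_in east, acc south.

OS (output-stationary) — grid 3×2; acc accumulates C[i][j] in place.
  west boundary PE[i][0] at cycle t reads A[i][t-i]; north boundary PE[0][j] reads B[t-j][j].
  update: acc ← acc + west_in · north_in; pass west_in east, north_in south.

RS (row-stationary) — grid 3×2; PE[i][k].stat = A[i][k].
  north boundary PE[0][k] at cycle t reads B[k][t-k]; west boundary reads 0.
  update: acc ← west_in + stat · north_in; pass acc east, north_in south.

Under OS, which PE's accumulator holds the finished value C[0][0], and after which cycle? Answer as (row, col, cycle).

OS: C[0][0] accumulates in PE[0][0]:
  cycle 0: PE[0][0] → acc 9, east 9, south 1
  cycle 1: PE[0][0] → acc 30, east 3, south 7

(row, col, cycle) = (0, 0, 1)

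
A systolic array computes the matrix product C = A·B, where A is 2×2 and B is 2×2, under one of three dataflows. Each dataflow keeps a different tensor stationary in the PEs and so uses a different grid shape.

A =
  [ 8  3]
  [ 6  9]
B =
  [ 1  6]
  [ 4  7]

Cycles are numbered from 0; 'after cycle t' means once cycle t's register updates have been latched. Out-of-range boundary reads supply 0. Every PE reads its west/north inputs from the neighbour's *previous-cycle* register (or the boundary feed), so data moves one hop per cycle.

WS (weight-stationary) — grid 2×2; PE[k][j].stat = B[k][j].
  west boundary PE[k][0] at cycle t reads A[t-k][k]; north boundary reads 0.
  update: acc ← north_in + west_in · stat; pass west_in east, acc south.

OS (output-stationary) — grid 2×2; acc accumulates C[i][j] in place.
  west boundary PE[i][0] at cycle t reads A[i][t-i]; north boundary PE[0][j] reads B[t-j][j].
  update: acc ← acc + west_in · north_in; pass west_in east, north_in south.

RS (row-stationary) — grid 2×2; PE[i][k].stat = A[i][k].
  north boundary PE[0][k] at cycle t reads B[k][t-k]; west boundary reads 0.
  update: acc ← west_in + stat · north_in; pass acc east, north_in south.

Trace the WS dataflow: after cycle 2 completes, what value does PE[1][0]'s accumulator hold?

WS (2×2). Following PE[1][0] plus its west/north inputs:
  t=0 PE[0][0]: acc=8 h=8 v=8
  t=0 PE[1][0]: acc=0 h=0 v=0
  t=1 PE[0][0]: acc=6 h=6 v=6
  t=1 PE[1][0]: acc=20 h=3 v=20
  t=2 PE[0][0]: acc=0 h=0 v=0
  t=2 PE[1][0]: acc=42 h=9 v=42

PE[1][0].acc = 42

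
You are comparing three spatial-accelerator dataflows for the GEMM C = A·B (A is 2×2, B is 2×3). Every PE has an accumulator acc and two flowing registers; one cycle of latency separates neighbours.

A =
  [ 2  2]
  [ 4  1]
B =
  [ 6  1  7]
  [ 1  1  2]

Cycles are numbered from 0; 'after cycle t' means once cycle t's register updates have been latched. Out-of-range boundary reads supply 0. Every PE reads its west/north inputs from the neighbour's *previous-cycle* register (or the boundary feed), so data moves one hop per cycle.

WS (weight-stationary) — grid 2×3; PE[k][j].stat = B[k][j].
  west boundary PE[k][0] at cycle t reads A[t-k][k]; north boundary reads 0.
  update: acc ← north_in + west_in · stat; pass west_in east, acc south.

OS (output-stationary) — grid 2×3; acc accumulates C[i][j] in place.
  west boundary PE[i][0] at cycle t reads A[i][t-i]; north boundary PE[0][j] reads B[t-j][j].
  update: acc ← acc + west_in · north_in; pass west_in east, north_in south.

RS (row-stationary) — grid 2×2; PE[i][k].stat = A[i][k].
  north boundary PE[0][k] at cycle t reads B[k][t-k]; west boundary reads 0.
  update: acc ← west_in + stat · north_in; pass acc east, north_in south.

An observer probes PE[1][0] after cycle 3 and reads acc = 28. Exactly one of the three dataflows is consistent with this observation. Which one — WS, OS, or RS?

Under WS (2×3), PE[1][0]:
  after 0 — PE[1][0] acc=0, pass-E 0, pass-S 0
  after 1 — PE[1][0] acc=14, pass-E 2, pass-S 14
  after 2 — PE[1][0] acc=25, pass-E 1, pass-S 25
  after 3 — PE[1][0] acc=0, pass-E 0, pass-S 0
Under OS (2×3), PE[1][0]:
  after 0 — PE[1][0] acc=0, pass-E 0, pass-S 0
  after 1 — PE[1][0] acc=24, pass-E 4, pass-S 6
  after 2 — PE[1][0] acc=25, pass-E 1, pass-S 1
  after 3 — PE[1][0] acc=25, pass-E 0, pass-S 0
Under RS (2×2), PE[1][0]:
  after 0 — PE[1][0] acc=0, pass-E 0, pass-S 0
  after 1 — PE[1][0] acc=24, pass-E 24, pass-S 6
  after 2 — PE[1][0] acc=4, pass-E 4, pass-S 1
  after 3 — PE[1][0] acc=28, pass-E 28, pass-S 7

dataflow = RS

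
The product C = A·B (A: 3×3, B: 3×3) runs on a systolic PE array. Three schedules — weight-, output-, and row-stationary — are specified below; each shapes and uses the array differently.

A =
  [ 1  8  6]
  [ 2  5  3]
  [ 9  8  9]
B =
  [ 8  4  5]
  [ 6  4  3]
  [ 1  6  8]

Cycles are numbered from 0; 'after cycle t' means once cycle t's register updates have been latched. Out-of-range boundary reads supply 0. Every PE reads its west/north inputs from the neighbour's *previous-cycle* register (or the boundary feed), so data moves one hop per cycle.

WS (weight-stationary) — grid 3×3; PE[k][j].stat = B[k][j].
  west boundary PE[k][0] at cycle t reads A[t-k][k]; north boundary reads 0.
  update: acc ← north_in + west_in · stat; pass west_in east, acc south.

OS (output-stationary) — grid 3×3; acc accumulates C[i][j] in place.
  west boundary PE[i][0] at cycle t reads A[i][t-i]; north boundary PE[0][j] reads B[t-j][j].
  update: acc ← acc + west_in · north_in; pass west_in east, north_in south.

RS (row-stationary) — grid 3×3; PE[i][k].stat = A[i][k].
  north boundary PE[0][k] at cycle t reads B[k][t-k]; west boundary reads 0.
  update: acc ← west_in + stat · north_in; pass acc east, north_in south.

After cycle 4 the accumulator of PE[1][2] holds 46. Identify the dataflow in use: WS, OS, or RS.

WS (3×3 grid), PE[1][2]:
  c0 r1c2: 0 / 0 / 0
  c1 r1c2: 0 / 0 / 0
  c2 r1c2: 0 / 0 / 0
  c3 r1c2: 29 / 8 / 29
  c4 r1c2: 25 / 5 / 25
OS (3×3 grid), PE[1][2]:
  c0 r1c2: 0 / 0 / 0
  c1 r1c2: 0 / 0 / 0
  c2 r1c2: 0 / 0 / 0
  c3 r1c2: 10 / 2 / 5
  c4 r1c2: 25 / 5 / 3
RS (3×3 grid), PE[1][2]:
  c0 r1c2: 0 / 0 / 0
  c1 r1c2: 0 / 0 / 0
  c2 r1c2: 0 / 0 / 0
  c3 r1c2: 49 / 49 / 1
  c4 r1c2: 46 / 46 / 6

dataflow = RS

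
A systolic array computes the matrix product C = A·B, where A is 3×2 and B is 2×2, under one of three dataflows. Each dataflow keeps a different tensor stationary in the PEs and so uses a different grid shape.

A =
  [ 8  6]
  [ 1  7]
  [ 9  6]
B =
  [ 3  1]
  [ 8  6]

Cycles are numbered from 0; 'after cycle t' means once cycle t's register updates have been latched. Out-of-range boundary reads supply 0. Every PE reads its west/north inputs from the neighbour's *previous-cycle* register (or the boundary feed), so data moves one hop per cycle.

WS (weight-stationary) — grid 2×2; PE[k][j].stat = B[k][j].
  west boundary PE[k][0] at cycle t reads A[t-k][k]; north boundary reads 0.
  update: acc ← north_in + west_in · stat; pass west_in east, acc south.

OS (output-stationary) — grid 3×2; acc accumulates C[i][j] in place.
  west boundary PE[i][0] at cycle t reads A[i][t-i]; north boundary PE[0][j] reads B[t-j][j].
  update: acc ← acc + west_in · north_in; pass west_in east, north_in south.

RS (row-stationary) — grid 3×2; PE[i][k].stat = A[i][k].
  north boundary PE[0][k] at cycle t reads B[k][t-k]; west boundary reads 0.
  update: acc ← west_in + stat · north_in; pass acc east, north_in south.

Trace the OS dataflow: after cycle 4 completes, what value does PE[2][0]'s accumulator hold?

PE[2][0].acc = 75

OS (3×2). Following PE[2][0] plus its west/north inputs:
  [0] (1,0) acc=0 (h:0 v:0)
  [0] (2,0) acc=0 (h:0 v:0)
  [1] (1,0) acc=3 (h:1 v:3)
  [1] (2,0) acc=0 (h:0 v:0)
  [2] (1,0) acc=59 (h:7 v:8)
  [2] (2,0) acc=27 (h:9 v:3)
  [3] (1,0) acc=59 (h:0 v:0)
  [3] (2,0) acc=75 (h:6 v:8)
  [4] (1,0) acc=59 (h:0 v:0)
  [4] (2,0) acc=75 (h:0 v:0)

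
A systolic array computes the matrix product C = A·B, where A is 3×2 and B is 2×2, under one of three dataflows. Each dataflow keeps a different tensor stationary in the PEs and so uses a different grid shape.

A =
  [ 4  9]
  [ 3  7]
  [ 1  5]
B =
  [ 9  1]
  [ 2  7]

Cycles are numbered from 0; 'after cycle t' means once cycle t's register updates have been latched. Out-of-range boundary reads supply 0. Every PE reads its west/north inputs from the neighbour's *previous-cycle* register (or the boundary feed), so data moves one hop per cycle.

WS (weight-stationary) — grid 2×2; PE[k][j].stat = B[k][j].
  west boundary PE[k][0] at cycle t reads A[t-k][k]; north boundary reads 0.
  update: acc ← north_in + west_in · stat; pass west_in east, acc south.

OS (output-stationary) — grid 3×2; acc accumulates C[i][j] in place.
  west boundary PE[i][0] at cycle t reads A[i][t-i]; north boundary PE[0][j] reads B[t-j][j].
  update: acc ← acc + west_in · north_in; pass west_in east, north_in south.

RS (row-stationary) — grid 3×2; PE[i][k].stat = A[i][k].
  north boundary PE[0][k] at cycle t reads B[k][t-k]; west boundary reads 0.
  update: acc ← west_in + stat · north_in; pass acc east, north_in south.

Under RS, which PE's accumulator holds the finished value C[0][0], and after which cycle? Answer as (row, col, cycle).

(row, col, cycle) = (0, 1, 1)

RS — PE[0][1] is where C[0][0] collects:
  step 0 · PE0,1: acc=0; fwd→0 fwd↓0
  step 1 · PE0,1: acc=54; fwd→54 fwd↓2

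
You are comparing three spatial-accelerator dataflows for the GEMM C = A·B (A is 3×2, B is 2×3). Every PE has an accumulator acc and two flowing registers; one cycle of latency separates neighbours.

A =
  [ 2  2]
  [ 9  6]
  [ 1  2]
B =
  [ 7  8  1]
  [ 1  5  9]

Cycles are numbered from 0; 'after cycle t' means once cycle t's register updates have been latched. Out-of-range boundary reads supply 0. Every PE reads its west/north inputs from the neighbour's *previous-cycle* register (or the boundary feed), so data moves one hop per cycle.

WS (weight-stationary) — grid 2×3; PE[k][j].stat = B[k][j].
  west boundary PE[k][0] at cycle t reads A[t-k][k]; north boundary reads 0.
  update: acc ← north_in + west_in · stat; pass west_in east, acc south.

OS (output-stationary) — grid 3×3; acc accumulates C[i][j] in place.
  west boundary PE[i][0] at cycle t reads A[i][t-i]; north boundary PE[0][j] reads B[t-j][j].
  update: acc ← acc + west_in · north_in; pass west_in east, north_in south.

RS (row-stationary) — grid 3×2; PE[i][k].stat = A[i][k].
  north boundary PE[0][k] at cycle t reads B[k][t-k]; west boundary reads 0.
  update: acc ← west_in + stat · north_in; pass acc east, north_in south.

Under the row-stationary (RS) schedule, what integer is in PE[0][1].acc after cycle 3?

Tracing RS — 3×2 array, target PE[0][1]:
  c0 r0c0: 14 / 14 / 7
  c0 r0c1: 0 / 0 / 0
  c1 r0c0: 16 / 16 / 8
  c1 r0c1: 16 / 16 / 1
  c2 r0c0: 2 / 2 / 1
  c2 r0c1: 26 / 26 / 5
  c3 r0c0: 0 / 0 / 0
  c3 r0c1: 20 / 20 / 9

PE[0][1].acc = 20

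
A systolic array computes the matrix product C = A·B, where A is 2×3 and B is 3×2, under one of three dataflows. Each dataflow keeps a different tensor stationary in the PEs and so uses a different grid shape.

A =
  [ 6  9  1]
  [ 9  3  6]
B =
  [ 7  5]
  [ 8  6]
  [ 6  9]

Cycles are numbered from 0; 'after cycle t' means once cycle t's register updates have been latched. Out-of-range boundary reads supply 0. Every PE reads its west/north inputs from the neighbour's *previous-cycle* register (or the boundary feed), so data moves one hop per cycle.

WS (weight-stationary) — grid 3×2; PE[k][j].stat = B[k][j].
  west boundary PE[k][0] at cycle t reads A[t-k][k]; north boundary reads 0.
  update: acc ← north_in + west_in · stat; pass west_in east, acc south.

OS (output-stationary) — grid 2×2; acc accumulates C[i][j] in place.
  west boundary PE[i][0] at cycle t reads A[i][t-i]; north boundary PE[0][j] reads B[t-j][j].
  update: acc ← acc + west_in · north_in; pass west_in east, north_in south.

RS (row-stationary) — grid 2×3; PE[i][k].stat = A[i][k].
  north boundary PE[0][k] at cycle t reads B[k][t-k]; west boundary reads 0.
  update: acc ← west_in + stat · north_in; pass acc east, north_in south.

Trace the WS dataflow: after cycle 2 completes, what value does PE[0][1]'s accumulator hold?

WS 3×2: PE[0][1] cycle-by-cycle (with neighbour feeds):
  t=0 PE[0][0]: acc=42 h=6 v=42
  t=0 PE[0][1]: acc=0 h=0 v=0
  t=1 PE[0][0]: acc=63 h=9 v=63
  t=1 PE[0][1]: acc=30 h=6 v=30
  t=2 PE[0][0]: acc=0 h=0 v=0
  t=2 PE[0][1]: acc=45 h=9 v=45

PE[0][1].acc = 45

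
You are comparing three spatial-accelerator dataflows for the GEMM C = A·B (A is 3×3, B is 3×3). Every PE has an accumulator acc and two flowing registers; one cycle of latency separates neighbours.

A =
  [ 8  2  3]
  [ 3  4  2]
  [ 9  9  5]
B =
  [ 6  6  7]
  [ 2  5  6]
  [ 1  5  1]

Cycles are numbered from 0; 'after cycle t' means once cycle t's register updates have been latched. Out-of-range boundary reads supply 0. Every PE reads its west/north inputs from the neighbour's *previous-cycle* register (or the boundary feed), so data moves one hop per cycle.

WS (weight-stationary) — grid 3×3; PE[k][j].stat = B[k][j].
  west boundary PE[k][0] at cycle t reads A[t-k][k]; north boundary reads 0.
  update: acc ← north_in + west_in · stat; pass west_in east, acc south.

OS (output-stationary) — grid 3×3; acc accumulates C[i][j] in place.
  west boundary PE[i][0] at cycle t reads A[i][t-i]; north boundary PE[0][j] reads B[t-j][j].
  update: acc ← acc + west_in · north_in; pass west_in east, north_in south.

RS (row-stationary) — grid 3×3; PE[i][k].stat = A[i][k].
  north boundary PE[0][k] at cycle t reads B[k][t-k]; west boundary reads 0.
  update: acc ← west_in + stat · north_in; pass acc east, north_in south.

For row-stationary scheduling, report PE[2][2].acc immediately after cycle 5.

PE[2][2].acc = 124

RS on a 3×3 grid — tracing PE[2][2] and its feeders:
  [0] (1,2) acc=0 (h:0 v:0)
  [0] (2,1) acc=0 (h:0 v:0)
  [0] (2,2) acc=0 (h:0 v:0)
  [1] (1,2) acc=0 (h:0 v:0)
  [1] (2,1) acc=0 (h:0 v:0)
  [1] (2,2) acc=0 (h:0 v:0)
  [2] (1,2) acc=0 (h:0 v:0)
  [2] (2,1) acc=0 (h:0 v:0)
  [2] (2,2) acc=0 (h:0 v:0)
  [3] (1,2) acc=28 (h:28 v:1)
  [3] (2,1) acc=72 (h:72 v:2)
  [3] (2,2) acc=0 (h:0 v:0)
  [4] (1,2) acc=48 (h:48 v:5)
  [4] (2,1) acc=99 (h:99 v:5)
  [4] (2,2) acc=77 (h:77 v:1)
  [5] (1,2) acc=47 (h:47 v:1)
  [5] (2,1) acc=117 (h:117 v:6)
  [5] (2,2) acc=124 (h:124 v:5)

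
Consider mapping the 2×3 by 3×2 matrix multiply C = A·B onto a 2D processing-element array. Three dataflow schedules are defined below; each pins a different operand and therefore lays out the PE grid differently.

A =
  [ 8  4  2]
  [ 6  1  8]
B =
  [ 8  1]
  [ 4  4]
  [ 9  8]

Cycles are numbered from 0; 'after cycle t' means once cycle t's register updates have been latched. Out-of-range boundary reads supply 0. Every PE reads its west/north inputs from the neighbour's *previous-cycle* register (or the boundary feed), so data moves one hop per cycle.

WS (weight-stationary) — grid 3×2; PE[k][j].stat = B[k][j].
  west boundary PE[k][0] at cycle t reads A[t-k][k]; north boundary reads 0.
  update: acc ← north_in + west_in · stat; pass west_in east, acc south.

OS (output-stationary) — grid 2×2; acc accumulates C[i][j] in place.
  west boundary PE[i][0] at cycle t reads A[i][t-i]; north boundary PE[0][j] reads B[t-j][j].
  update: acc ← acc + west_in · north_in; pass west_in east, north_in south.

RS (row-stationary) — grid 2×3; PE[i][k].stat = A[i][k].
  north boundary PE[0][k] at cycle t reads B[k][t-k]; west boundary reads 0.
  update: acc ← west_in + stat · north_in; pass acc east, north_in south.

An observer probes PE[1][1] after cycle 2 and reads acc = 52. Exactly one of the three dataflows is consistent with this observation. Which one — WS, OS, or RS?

WS (3×2 grid), PE[1][1]:
  c0 r1c1: 0 / 0 / 0
  c1 r1c1: 0 / 0 / 0
  c2 r1c1: 24 / 4 / 24
OS (2×2 grid), PE[1][1]:
  c0 r1c1: 0 / 0 / 0
  c1 r1c1: 0 / 0 / 0
  c2 r1c1: 6 / 6 / 1
RS (2×3 grid), PE[1][1]:
  c0 r1c1: 0 / 0 / 0
  c1 r1c1: 0 / 0 / 0
  c2 r1c1: 52 / 52 / 4

dataflow = RS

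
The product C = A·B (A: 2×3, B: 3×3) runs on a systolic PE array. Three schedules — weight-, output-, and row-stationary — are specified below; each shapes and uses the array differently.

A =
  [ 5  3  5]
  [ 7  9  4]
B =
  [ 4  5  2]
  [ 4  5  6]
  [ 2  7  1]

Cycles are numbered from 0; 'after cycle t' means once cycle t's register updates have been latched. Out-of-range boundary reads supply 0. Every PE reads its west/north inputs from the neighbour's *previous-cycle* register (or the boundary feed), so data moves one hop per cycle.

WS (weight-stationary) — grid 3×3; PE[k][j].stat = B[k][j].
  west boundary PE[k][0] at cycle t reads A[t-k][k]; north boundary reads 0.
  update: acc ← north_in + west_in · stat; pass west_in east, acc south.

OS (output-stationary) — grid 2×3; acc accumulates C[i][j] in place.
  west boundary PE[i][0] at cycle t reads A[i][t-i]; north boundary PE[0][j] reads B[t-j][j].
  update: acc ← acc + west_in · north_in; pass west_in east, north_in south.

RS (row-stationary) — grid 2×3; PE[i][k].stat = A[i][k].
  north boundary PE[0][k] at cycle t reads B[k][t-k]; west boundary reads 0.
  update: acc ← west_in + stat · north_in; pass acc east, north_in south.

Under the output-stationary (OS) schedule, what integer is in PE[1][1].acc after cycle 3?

PE[1][1].acc = 80

OS (2×3). Following PE[1][1] plus its west/north inputs:
  after 0 — PE[0][1] acc=0, pass-E 0, pass-S 0
  after 0 — PE[1][0] acc=0, pass-E 0, pass-S 0
  after 0 — PE[1][1] acc=0, pass-E 0, pass-S 0
  after 1 — PE[0][1] acc=25, pass-E 5, pass-S 5
  after 1 — PE[1][0] acc=28, pass-E 7, pass-S 4
  after 1 — PE[1][1] acc=0, pass-E 0, pass-S 0
  after 2 — PE[0][1] acc=40, pass-E 3, pass-S 5
  after 2 — PE[1][0] acc=64, pass-E 9, pass-S 4
  after 2 — PE[1][1] acc=35, pass-E 7, pass-S 5
  after 3 — PE[0][1] acc=75, pass-E 5, pass-S 7
  after 3 — PE[1][0] acc=72, pass-E 4, pass-S 2
  after 3 — PE[1][1] acc=80, pass-E 9, pass-S 5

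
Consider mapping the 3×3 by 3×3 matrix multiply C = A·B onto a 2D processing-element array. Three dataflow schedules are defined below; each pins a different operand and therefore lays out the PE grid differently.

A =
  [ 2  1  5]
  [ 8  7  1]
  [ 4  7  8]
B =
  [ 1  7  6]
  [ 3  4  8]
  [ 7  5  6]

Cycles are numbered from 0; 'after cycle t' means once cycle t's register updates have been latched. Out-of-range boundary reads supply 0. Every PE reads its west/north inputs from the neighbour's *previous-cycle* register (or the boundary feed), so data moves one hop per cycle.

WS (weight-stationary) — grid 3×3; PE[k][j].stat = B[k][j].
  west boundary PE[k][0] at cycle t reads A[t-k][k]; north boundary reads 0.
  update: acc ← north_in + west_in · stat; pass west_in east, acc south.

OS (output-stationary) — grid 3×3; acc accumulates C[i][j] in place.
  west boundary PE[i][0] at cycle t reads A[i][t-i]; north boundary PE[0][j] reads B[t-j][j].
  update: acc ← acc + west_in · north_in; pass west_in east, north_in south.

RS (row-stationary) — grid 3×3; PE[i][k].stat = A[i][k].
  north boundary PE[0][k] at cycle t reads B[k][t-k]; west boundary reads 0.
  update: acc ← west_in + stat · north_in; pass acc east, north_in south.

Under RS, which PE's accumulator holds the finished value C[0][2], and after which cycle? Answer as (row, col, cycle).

RS — PE[0][2] is where C[0][2] collects:
  0: (0,2).acc=0  regs=<0,0>
  1: (0,2).acc=0  regs=<0,0>
  2: (0,2).acc=40  regs=<40,7>
  3: (0,2).acc=43  regs=<43,5>
  4: (0,2).acc=50  regs=<50,6>

(row, col, cycle) = (0, 2, 4)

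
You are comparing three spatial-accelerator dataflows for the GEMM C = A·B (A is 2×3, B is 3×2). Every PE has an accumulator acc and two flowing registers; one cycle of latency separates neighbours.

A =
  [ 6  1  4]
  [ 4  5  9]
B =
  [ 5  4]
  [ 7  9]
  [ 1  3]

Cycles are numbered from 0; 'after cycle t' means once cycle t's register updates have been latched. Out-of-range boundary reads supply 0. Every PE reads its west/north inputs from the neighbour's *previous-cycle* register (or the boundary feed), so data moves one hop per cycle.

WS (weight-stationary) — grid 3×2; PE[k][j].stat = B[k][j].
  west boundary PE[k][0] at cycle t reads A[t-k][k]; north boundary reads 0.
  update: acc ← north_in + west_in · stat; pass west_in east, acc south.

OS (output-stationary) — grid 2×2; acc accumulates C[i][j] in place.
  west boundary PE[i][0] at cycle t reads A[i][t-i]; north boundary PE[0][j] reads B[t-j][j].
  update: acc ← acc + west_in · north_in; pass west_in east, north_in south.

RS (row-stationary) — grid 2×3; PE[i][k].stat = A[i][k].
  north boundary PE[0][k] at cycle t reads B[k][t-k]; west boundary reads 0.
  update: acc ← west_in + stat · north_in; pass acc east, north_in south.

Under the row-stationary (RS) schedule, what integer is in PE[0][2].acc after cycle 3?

RS 2×3: PE[0][2] cycle-by-cycle (with neighbour feeds):
  cycle 0: PE[0][1] → acc 0, east 0, south 0
  cycle 0: PE[0][2] → acc 0, east 0, south 0
  cycle 1: PE[0][1] → acc 37, east 37, south 7
  cycle 1: PE[0][2] → acc 0, east 0, south 0
  cycle 2: PE[0][1] → acc 33, east 33, south 9
  cycle 2: PE[0][2] → acc 41, east 41, south 1
  cycle 3: PE[0][1] → acc 0, east 0, south 0
  cycle 3: PE[0][2] → acc 45, east 45, south 3

PE[0][2].acc = 45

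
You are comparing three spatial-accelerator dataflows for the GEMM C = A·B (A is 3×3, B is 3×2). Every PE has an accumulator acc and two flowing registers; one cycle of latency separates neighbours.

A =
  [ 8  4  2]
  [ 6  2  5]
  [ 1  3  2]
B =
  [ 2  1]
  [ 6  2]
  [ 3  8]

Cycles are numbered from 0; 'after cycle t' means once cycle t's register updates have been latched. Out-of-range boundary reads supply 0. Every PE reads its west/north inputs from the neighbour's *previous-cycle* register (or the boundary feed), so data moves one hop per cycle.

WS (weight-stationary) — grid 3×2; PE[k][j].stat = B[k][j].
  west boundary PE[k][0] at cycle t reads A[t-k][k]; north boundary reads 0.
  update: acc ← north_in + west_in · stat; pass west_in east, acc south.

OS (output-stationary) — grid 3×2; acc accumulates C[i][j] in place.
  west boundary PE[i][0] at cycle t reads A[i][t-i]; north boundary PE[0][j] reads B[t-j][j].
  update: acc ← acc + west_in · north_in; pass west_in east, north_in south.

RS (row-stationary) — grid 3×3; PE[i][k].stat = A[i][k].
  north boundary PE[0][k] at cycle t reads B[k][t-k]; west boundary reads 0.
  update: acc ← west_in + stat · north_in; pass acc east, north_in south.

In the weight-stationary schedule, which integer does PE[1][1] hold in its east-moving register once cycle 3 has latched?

WS (3×2). Following PE[1][1] plus its west/north inputs:
  after 0 — PE[0][1] acc=0, pass-E 0, pass-S 0
  after 0 — PE[1][0] acc=0, pass-E 0, pass-S 0
  after 0 — PE[1][1] acc=0, pass-E 0, pass-S 0
  after 1 — PE[0][1] acc=8, pass-E 8, pass-S 8
  after 1 — PE[1][0] acc=40, pass-E 4, pass-S 40
  after 1 — PE[1][1] acc=0, pass-E 0, pass-S 0
  after 2 — PE[0][1] acc=6, pass-E 6, pass-S 6
  after 2 — PE[1][0] acc=24, pass-E 2, pass-S 24
  after 2 — PE[1][1] acc=16, pass-E 4, pass-S 16
  after 3 — PE[0][1] acc=1, pass-E 1, pass-S 1
  after 3 — PE[1][0] acc=20, pass-E 3, pass-S 20
  after 3 — PE[1][1] acc=10, pass-E 2, pass-S 10

register = 2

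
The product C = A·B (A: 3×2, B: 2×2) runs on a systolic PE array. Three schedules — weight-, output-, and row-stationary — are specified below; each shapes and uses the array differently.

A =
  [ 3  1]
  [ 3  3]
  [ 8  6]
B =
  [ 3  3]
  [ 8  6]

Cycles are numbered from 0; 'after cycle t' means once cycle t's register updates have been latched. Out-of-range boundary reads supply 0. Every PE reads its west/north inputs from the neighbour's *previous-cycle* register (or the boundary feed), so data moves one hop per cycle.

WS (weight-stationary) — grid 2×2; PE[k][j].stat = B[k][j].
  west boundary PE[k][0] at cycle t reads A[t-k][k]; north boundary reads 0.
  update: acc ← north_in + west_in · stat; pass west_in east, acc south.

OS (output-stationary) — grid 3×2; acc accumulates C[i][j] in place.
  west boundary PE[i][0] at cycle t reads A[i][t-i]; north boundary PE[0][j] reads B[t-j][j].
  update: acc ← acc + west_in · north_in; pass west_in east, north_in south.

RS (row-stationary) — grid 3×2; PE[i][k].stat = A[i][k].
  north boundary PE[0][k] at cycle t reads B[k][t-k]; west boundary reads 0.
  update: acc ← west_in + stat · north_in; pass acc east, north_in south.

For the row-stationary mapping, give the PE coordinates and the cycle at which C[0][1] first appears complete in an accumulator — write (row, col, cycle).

(row, col, cycle) = (0, 1, 2)

RS — PE[0][1] is where C[0][1] collects:
  after 0 — PE[0][1] acc=0, pass-E 0, pass-S 0
  after 1 — PE[0][1] acc=17, pass-E 17, pass-S 8
  after 2 — PE[0][1] acc=15, pass-E 15, pass-S 6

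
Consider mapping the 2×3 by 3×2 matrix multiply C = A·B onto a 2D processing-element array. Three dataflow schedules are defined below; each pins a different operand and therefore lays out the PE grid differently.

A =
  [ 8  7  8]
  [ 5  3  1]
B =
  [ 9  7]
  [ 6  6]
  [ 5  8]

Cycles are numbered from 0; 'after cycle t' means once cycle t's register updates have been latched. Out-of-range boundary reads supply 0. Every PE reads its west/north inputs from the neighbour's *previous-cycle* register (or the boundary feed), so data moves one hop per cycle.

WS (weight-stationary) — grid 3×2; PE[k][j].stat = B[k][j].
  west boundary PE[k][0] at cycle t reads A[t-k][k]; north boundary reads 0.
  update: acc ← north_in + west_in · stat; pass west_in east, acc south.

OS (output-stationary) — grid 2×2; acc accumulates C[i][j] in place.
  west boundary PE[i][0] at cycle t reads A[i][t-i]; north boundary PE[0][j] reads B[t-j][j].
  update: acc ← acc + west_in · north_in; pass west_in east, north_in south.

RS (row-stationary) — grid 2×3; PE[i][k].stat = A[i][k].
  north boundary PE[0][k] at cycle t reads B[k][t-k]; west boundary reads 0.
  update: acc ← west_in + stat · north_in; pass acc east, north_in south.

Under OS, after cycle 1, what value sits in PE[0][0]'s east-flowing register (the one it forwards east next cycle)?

register = 7

Tracing OS — 2×2 array, target PE[0][0]:
  cycle 0: PE[0][0] → acc 72, east 8, south 9
  cycle 1: PE[0][0] → acc 114, east 7, south 6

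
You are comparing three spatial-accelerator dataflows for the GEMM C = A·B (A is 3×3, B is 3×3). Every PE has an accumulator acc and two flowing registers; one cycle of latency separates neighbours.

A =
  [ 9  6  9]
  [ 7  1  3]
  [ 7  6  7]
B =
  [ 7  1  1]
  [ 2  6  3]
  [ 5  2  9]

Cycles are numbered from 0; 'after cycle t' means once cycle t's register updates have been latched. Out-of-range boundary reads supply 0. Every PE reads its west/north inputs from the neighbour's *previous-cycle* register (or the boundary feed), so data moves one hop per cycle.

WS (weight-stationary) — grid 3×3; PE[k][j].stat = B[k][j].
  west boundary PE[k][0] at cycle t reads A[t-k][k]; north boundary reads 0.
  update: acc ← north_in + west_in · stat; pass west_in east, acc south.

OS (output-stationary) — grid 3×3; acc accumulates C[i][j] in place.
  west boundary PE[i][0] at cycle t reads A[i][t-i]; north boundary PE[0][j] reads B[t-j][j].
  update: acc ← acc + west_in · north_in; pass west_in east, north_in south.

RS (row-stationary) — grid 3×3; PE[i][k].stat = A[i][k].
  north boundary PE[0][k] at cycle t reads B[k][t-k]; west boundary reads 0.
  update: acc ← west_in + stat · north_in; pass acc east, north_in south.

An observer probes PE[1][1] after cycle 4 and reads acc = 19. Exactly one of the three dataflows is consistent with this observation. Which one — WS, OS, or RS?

WS [3×3] PE[1][1] across cycles:
  step 0 · PE1,1: acc=0; fwd→0 fwd↓0
  step 1 · PE1,1: acc=0; fwd→0 fwd↓0
  step 2 · PE1,1: acc=45; fwd→6 fwd↓45
  step 3 · PE1,1: acc=13; fwd→1 fwd↓13
  step 4 · PE1,1: acc=43; fwd→6 fwd↓43
OS [3×3] PE[1][1] across cycles:
  step 0 · PE1,1: acc=0; fwd→0 fwd↓0
  step 1 · PE1,1: acc=0; fwd→0 fwd↓0
  step 2 · PE1,1: acc=7; fwd→7 fwd↓1
  step 3 · PE1,1: acc=13; fwd→1 fwd↓6
  step 4 · PE1,1: acc=19; fwd→3 fwd↓2
RS [3×3] PE[1][1] across cycles:
  step 0 · PE1,1: acc=0; fwd→0 fwd↓0
  step 1 · PE1,1: acc=0; fwd→0 fwd↓0
  step 2 · PE1,1: acc=51; fwd→51 fwd↓2
  step 3 · PE1,1: acc=13; fwd→13 fwd↓6
  step 4 · PE1,1: acc=10; fwd→10 fwd↓3

dataflow = OS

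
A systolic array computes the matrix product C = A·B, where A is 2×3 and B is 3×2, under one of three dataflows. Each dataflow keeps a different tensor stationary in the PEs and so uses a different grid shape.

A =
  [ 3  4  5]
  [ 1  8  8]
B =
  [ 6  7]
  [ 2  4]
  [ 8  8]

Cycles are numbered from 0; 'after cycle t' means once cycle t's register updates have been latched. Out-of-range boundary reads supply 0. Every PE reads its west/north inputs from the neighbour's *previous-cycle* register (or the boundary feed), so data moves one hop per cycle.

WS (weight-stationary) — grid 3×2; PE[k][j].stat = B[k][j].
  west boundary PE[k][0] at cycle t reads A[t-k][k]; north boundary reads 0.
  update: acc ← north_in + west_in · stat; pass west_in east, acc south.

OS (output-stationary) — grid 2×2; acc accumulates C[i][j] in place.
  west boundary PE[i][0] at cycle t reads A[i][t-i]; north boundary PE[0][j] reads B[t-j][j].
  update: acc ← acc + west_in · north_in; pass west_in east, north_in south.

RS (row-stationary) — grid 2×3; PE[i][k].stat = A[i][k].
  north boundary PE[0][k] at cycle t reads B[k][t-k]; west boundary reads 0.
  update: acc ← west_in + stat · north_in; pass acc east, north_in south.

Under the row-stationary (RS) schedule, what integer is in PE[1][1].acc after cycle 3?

PE[1][1].acc = 39

RS (2×3). Following PE[1][1] plus its west/north inputs:
  after 0 — PE[0][1] acc=0, pass-E 0, pass-S 0
  after 0 — PE[1][0] acc=0, pass-E 0, pass-S 0
  after 0 — PE[1][1] acc=0, pass-E 0, pass-S 0
  after 1 — PE[0][1] acc=26, pass-E 26, pass-S 2
  after 1 — PE[1][0] acc=6, pass-E 6, pass-S 6
  after 1 — PE[1][1] acc=0, pass-E 0, pass-S 0
  after 2 — PE[0][1] acc=37, pass-E 37, pass-S 4
  after 2 — PE[1][0] acc=7, pass-E 7, pass-S 7
  after 2 — PE[1][1] acc=22, pass-E 22, pass-S 2
  after 3 — PE[0][1] acc=0, pass-E 0, pass-S 0
  after 3 — PE[1][0] acc=0, pass-E 0, pass-S 0
  after 3 — PE[1][1] acc=39, pass-E 39, pass-S 4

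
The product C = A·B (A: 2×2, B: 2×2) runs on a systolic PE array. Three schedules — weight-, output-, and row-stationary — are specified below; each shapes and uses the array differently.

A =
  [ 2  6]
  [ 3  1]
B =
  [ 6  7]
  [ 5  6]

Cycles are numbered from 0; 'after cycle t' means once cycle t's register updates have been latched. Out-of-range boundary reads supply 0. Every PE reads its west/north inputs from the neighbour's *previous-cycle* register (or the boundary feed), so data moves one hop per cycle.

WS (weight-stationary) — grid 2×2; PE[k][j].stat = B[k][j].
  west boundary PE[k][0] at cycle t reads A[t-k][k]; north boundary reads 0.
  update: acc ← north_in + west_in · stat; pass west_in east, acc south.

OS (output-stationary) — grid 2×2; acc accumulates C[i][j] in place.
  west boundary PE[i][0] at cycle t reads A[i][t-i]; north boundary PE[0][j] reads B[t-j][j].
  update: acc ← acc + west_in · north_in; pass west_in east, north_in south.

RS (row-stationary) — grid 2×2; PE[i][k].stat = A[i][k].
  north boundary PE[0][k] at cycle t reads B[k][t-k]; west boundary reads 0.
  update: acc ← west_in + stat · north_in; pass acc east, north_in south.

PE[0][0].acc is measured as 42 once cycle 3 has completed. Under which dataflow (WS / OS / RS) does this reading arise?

WS (2×2 grid), PE[0][0]:
  t=0 PE[0][0]: acc=12 h=2 v=12
  t=1 PE[0][0]: acc=18 h=3 v=18
  t=2 PE[0][0]: acc=0 h=0 v=0
  t=3 PE[0][0]: acc=0 h=0 v=0
OS (2×2 grid), PE[0][0]:
  t=0 PE[0][0]: acc=12 h=2 v=6
  t=1 PE[0][0]: acc=42 h=6 v=5
  t=2 PE[0][0]: acc=42 h=0 v=0
  t=3 PE[0][0]: acc=42 h=0 v=0
RS (2×2 grid), PE[0][0]:
  t=0 PE[0][0]: acc=12 h=12 v=6
  t=1 PE[0][0]: acc=14 h=14 v=7
  t=2 PE[0][0]: acc=0 h=0 v=0
  t=3 PE[0][0]: acc=0 h=0 v=0

dataflow = OS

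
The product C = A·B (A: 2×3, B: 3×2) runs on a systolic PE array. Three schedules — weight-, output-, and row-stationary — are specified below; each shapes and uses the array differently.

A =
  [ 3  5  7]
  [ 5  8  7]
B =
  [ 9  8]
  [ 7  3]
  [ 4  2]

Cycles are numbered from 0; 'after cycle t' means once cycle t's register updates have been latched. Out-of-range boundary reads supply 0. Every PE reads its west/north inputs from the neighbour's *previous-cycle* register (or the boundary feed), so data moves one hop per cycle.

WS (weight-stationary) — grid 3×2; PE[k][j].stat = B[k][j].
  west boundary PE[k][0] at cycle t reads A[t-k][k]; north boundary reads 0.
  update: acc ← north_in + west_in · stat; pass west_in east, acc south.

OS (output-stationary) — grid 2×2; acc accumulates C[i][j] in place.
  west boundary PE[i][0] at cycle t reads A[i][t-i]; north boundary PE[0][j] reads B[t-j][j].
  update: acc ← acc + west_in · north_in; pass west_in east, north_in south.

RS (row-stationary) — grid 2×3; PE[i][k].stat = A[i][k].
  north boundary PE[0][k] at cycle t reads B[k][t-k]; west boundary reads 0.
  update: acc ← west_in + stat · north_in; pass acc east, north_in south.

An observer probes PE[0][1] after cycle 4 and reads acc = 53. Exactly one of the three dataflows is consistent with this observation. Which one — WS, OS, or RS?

WS [3×2] PE[0][1] across cycles:
  c0 r0c1: 0 / 0 / 0
  c1 r0c1: 24 / 3 / 24
  c2 r0c1: 40 / 5 / 40
  c3 r0c1: 0 / 0 / 0
  c4 r0c1: 0 / 0 / 0
OS [2×2] PE[0][1] across cycles:
  c0 r0c1: 0 / 0 / 0
  c1 r0c1: 24 / 3 / 8
  c2 r0c1: 39 / 5 / 3
  c3 r0c1: 53 / 7 / 2
  c4 r0c1: 53 / 0 / 0
RS [2×3] PE[0][1] across cycles:
  c0 r0c1: 0 / 0 / 0
  c1 r0c1: 62 / 62 / 7
  c2 r0c1: 39 / 39 / 3
  c3 r0c1: 0 / 0 / 0
  c4 r0c1: 0 / 0 / 0

dataflow = OS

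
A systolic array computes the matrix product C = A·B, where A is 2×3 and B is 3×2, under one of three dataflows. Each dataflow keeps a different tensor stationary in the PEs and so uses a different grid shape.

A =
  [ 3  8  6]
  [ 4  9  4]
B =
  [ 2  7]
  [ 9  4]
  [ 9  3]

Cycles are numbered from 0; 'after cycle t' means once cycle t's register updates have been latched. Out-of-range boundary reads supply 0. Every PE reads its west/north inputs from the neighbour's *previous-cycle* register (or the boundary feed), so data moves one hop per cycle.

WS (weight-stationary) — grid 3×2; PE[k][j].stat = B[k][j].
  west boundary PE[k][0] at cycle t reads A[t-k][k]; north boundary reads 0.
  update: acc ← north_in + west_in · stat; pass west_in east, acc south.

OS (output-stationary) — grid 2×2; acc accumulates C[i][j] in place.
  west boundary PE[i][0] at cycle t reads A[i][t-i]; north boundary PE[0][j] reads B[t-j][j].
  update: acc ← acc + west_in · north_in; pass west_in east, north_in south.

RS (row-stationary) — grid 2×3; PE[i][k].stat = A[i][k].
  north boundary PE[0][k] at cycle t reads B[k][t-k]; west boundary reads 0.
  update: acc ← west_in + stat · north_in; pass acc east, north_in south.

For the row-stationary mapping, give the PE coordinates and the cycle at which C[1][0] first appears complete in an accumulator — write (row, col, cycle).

RS — PE[1][2] is where C[1][0] collects:
  c0 r1c2: 0 / 0 / 0
  c1 r1c2: 0 / 0 / 0
  c2 r1c2: 0 / 0 / 0
  c3 r1c2: 125 / 125 / 9

(row, col, cycle) = (1, 2, 3)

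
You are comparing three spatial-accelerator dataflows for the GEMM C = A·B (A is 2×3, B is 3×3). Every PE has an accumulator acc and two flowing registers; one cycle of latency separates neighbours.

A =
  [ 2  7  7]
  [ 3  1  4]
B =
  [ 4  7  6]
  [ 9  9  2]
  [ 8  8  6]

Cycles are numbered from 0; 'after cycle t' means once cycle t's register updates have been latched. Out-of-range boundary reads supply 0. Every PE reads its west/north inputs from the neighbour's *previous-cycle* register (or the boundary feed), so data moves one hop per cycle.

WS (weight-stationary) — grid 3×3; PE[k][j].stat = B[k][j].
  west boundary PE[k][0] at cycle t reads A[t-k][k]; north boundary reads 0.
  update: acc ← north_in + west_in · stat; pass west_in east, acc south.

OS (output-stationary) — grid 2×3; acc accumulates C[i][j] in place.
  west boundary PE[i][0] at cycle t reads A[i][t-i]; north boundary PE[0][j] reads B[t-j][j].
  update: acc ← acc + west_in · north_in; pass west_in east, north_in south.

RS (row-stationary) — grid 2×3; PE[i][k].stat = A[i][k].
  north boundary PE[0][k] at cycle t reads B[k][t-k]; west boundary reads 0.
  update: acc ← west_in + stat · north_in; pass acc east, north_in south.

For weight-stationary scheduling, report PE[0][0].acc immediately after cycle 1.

PE[0][0].acc = 12

WS on a 3×3 grid — tracing PE[0][0] and its feeders:
  step 0 · PE0,0: acc=8; fwd→2 fwd↓8
  step 1 · PE0,0: acc=12; fwd→3 fwd↓12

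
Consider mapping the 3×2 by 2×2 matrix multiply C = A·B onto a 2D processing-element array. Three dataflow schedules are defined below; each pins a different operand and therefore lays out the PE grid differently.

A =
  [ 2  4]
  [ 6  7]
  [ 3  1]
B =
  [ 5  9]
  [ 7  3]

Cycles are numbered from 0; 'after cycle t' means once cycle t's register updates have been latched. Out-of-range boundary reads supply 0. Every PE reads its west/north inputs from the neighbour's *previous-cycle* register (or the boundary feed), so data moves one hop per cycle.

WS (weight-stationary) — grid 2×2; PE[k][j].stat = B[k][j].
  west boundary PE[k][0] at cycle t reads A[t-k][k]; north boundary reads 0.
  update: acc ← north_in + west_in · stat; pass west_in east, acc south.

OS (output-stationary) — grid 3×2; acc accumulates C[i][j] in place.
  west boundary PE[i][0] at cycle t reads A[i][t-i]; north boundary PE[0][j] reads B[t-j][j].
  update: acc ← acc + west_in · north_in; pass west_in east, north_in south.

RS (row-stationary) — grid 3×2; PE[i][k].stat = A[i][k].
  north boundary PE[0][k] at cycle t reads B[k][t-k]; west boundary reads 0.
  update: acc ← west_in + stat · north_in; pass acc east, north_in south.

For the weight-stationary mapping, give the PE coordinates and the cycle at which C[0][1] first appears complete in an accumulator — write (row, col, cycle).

WS — PE[1][1] is where C[0][1] collects:
  @0  [1,1]  acc 0  |  →0  ↓0
  @1  [1,1]  acc 0  |  →0  ↓0
  @2  [1,1]  acc 30  |  →4  ↓30

(row, col, cycle) = (1, 1, 2)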